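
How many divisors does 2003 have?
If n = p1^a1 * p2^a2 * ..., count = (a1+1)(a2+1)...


2003 = 2003^1
d(2003) = (1+1) = 2

2 divisors


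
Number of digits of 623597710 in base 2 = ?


623597710 in base 2 = 100101001010110101100010001110
Number of digits = 30

30 digits (base 2)


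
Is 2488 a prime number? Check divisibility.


2488 / 2 = 1244 (exact division)
2488 is NOT prime.

No, 2488 is not prime


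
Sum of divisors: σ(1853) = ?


Divisors of 1853: 1, 17, 109, 1853
Sum = 1 + 17 + 109 + 1853 = 1980

σ(1853) = 1980


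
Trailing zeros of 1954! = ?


floor(1954/5) = 390
floor(1954/25) = 78
floor(1954/125) = 15
floor(1954/625) = 3
Total = 486

486 trailing zeros


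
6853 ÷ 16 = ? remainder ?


6853 = 16 * 428 + 5
Check: 6848 + 5 = 6853

q = 428, r = 5


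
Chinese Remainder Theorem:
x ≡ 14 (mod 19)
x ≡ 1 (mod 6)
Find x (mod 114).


M = 19*6 = 114
M1 = M/19 = 6, M2 = M/6 = 19
M1^(-1) mod 19 = 16, M2^(-1) mod 6 = 1
x = 14*6*16 + 1*19*1 = 1363
1363 mod 114 = 109
Check: 109 mod 19 = 14 ✓, 109 mod 6 = 1 ✓

x ≡ 109 (mod 114)


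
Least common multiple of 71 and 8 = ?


GCD(71, 8) = 1
LCM = 71*8/1 = 568/1 = 568

LCM = 568


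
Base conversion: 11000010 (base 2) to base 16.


11000010 (base 2) = 194 (decimal)
194 (decimal) = C2 (base 16)


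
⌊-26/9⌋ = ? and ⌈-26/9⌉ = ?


-26/9 = -2.8889
floor = -3
ceil = -2

floor = -3, ceil = -2


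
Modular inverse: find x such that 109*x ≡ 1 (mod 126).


Use the extended Euclidean algorithm on (126, 109); each row r = 126*s + 109*t:
r=126, s=1, t=0
r=109, s=0, t=1
q=1: r=17, s=1, t=-1   [126*(1) + 109*(-1) = 17]
q=6: r=7, s=-6, t=7   [126*(-6) + 109*(7) = 7]
q=2: r=3, s=13, t=-15   [126*(13) + 109*(-15) = 3]
q=2: r=1, s=-32, t=37   [126*(-32) + 109*(37) = 1]
q=3: r=0, s=109, t=-126   [126*(109) + 109*(-126) = 0]
GCD = 1 with t = 37, so 109*(37) ≡ 1 (mod 126)
Inverse = 37 mod 126 = 37
Check: 109 * 37 = 4033 ≡ 1 (mod 126)

109^(-1) ≡ 37 (mod 126)


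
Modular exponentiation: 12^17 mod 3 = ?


12^1 mod 3 = 0
12^2 mod 3 = 0
12^3 mod 3 = 0
12^4 mod 3 = 0
12^5 mod 3 = 0
12^6 mod 3 = 0
12^7 mod 3 = 0
12^8 mod 3 = 0
12^9 mod 3 = 0
12^10 mod 3 = 0
12^11 mod 3 = 0
12^12 mod 3 = 0
12^13 mod 3 = 0
12^14 mod 3 = 0
12^15 mod 3 = 0
12^16 mod 3 = 0
12^17 mod 3 = 0


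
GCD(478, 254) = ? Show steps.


478 = 1 * 254 + 224
254 = 1 * 224 + 30
224 = 7 * 30 + 14
30 = 2 * 14 + 2
14 = 7 * 2 + 0
GCD = 2


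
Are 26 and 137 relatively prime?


Euclidean algorithm:
137 = 5 * 26 + 7
26 = 3 * 7 + 5
7 = 1 * 5 + 2
5 = 2 * 2 + 1
2 = 2 * 1 + 0
GCD(26, 137) = 1

Yes, coprime (GCD = 1)


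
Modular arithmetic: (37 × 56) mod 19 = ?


37 × 56 = 2072
2072 mod 19 = 1


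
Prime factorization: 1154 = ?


1154 / 2 = 577
577 / 577 = 1
1154 = 2 × 577


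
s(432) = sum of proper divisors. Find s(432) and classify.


Proper divisors: 1, 2, 3, 4, 6, 8, 9, 12, 16, 18, 24, 27, 36, 48, 54, 72, 108, 144, 216
Sum = 1 + 2 + 3 + 4 + 6 + 8 + 9 + 12 + 16 + 18 + 24 + 27 + 36 + 48 + 54 + 72 + 108 + 144 + 216 = 808
808 > 432 → abundant

s(432) = 808 (abundant)


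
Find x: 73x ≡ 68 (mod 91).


GCD(73, 91) = 1, unique solution
a^(-1) mod 91 = 5
x = 5 * 68 mod 91 = 67

x ≡ 67 (mod 91)


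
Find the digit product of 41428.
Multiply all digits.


4 × 1 × 4 × 2 × 8 = 256


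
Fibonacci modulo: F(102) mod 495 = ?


F(k) mod 495 for k=1..102:
1, 1, 2, 3, 5, 8, 13, 21, 34, 55, 89, 144, 233, 377, 115, 492, 112, 109, 221, 330, 56, 386, 442, 333, 280, 118, 398, 21, 419, 440, 364, 309, 178, 487, 170, 162, 332, 494, 331, 330, 166, 1, 167, 168, 335, 8, 343, 351, 199, 55, 254, 309, 68, 377, 445, 327, 277, 109, 386, 0, 386, 386, 277, 168, 445, 118, 68, 186, 254, 440, 199, 144, 343, 487, 335, 327, 167, 494, 166, 165, 331, 1, 332, 333, 170, 8, 178, 186, 364, 55, 419, 474, 398, 377, 280, 162, 442, 109, 56, 165, 221, 386
F(102) mod 495 = 386


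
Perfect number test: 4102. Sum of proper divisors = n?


Proper divisors of 4102: 1, 2, 7, 14, 293, 586, 2051
Sum = 1 + 2 + 7 + 14 + 293 + 586 + 2051 = 2954

No, 4102 is not perfect (2954 ≠ 4102)


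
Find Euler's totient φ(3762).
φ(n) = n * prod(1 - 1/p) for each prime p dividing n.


3762 = 2 × 3^2 × 11 × 19
Prime factors: 2, 3, 11, 19
φ(3762) = 3762 × (1-1/2) × (1-1/3) × (1-1/11) × (1-1/19)
= 3762 × 1/2 × 2/3 × 10/11 × 18/19 = 1080

φ(3762) = 1080


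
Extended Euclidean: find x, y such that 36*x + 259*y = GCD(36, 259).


Tabular extended Euclidean (each row: r = 36*s + 259*t):
r=36, s=1, t=0
r=259, s=0, t=1
q=0: r=36, s=1, t=0   [36*(1) + 259*(0) = 36]
q=7: r=7, s=-7, t=1   [36*(-7) + 259*(1) = 7]
q=5: r=1, s=36, t=-5   [36*(36) + 259*(-5) = 1]
q=7: r=0, s=-259, t=36   [36*(-259) + 259*(36) = 0]
GCD = 1; from the row with r=1: x=36, y=-5
Check: 36*(36) + 259*(-5) = 1296 - 1295 = 1

GCD = 1, x = 36, y = -5


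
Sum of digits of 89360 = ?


8 + 9 + 3 + 6 + 0 = 26


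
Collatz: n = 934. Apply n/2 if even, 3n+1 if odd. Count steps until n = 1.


934 → 467 → 1402 → 701 → 2104 → 1052 → 526 → 263 → 790 → 395 → 1186 → 593 → 1780 → 890 → 445 → 1336 → 668 → 334 → 167 → 502 → 251 → 754 → 377 → 1132 → 566 → 283 → 850 → 425 → 1276 → 638 → 319 → 958 → 479 → 1438 → 719 → 2158 → 1079 → 3238 → 1619 → 4858 → 2429 → 7288 → 3644 → 1822 → 911 → 2734 → 1367 → 4102 → 2051 → 6154 → 3077 → 9232 → 4616 → 2308 → 1154 → 577 → 1732 → 866 → 433 → 1300 → 650 → 325 → 976 → 488 → 244 → 122 → 61 → 184 → 92 → 46 → 23 → 70 → 35 → 106 → 53 → 160 → 80 → 40 → 20 → 10 → 5 → 16 → 8 → 4 → 2 → 1
Total steps = 85

85 steps


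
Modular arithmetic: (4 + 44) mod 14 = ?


4 + 44 = 48
48 mod 14 = 6


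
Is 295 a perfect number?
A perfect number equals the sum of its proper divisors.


Proper divisors of 295: 1, 5, 59
Sum = 1 + 5 + 59 = 65

No, 295 is not perfect (65 ≠ 295)


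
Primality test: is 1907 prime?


Check divisors up to sqrt(1907) = 43.6692
No divisors found.
1907 is prime.

Yes, 1907 is prime


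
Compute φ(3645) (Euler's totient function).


3645 = 3^6 × 5
Prime factors: 3, 5
φ(3645) = 3645 × (1-1/3) × (1-1/5)
= 3645 × 2/3 × 4/5 = 1944

φ(3645) = 1944


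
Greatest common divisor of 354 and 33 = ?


354 = 10 * 33 + 24
33 = 1 * 24 + 9
24 = 2 * 9 + 6
9 = 1 * 6 + 3
6 = 2 * 3 + 0
GCD = 3


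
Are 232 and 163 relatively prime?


Euclidean algorithm:
232 = 1 * 163 + 69
163 = 2 * 69 + 25
69 = 2 * 25 + 19
25 = 1 * 19 + 6
19 = 3 * 6 + 1
6 = 6 * 1 + 0
GCD(232, 163) = 1

Yes, coprime (GCD = 1)


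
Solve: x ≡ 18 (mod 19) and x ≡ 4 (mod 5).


M = 19*5 = 95
M1 = M/19 = 5, M2 = M/5 = 19
M1^(-1) mod 19 = 4, M2^(-1) mod 5 = 4
x = 18*5*4 + 4*19*4 = 664
664 mod 95 = 94
Check: 94 mod 19 = 18 ✓, 94 mod 5 = 4 ✓

x ≡ 94 (mod 95)


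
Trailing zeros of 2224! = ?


floor(2224/5) = 444
floor(2224/25) = 88
floor(2224/125) = 17
floor(2224/625) = 3
Total = 552

552 trailing zeros


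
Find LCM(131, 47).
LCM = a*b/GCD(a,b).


GCD(131, 47) = 1
LCM = 131*47/1 = 6157/1 = 6157

LCM = 6157


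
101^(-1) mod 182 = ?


Use the extended Euclidean algorithm on (182, 101); each row r = 182*s + 101*t:
r=182, s=1, t=0
r=101, s=0, t=1
q=1: r=81, s=1, t=-1   [182*(1) + 101*(-1) = 81]
q=1: r=20, s=-1, t=2   [182*(-1) + 101*(2) = 20]
q=4: r=1, s=5, t=-9   [182*(5) + 101*(-9) = 1]
q=20: r=0, s=-101, t=182   [182*(-101) + 101*(182) = 0]
GCD = 1 with t = -9, so 101*(-9) ≡ 1 (mod 182)
Inverse = -9 mod 182 = 173
Check: 101 * 173 = 17473 ≡ 1 (mod 182)

101^(-1) ≡ 173 (mod 182)


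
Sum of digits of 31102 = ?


3 + 1 + 1 + 0 + 2 = 7


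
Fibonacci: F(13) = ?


Sequence: 1, 1, 2, 3, 5, 8, 13, 21, 34, 55, 89, 144, 233
F(13) = 233


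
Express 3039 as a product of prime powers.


3039 / 3 = 1013
1013 / 1013 = 1
3039 = 3 × 1013


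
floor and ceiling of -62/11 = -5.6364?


-62/11 = -5.6364
floor = -6
ceil = -5

floor = -6, ceil = -5


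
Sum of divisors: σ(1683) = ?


Divisors of 1683: 1, 3, 9, 11, 17, 33, 51, 99, 153, 187, 561, 1683
Sum = 1 + 3 + 9 + 11 + 17 + 33 + 51 + 99 + 153 + 187 + 561 + 1683 = 2808

σ(1683) = 2808


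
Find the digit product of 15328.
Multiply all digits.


1 × 5 × 3 × 2 × 8 = 240


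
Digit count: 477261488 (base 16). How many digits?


477261488 in base 16 = 1C726EB0
Number of digits = 8

8 digits (base 16)


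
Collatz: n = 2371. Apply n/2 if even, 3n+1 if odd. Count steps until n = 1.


2371 → 7114 → 3557 → 10672 → 5336 → 2668 → 1334 → 667 → 2002 → 1001 → 3004 → 1502 → 751 → 2254 → 1127 → 3382 → 1691 → 5074 → 2537 → 7612 → 3806 → 1903 → 5710 → 2855 → 8566 → 4283 → 12850 → 6425 → 19276 → 9638 → 4819 → 14458 → 7229 → 21688 → 10844 → 5422 → 2711 → 8134 → 4067 → 12202 → 6101 → 18304 → 9152 → 4576 → 2288 → 1144 → 572 → 286 → 143 → 430 → 215 → 646 → 323 → 970 → 485 → 1456 → 728 → 364 → 182 → 91 → 274 → 137 → 412 → 206 → 103 → 310 → 155 → 466 → 233 → 700 → 350 → 175 → 526 → 263 → 790 → 395 → 1186 → 593 → 1780 → 890 → 445 → 1336 → 668 → 334 → 167 → 502 → 251 → 754 → 377 → 1132 → 566 → 283 → 850 → 425 → 1276 → 638 → 319 → 958 → 479 → 1438 → 719 → 2158 → 1079 → 3238 → 1619 → 4858 → 2429 → 7288 → 3644 → 1822 → 911 → 2734 → 1367 → 4102 → 2051 → 6154 → 3077 → 9232 → 4616 → 2308 → 1154 → 577 → 1732 → 866 → 433 → 1300 → 650 → 325 → 976 → 488 → 244 → 122 → 61 → 184 → 92 → 46 → 23 → 70 → 35 → 106 → 53 → 160 → 80 → 40 → 20 → 10 → 5 → 16 → 8 → 4 → 2 → 1
Total steps = 151

151 steps


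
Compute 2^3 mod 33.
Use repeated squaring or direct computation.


2^1 mod 33 = 2
2^2 mod 33 = 4
2^3 mod 33 = 8


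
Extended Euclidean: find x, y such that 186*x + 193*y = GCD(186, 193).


Tabular extended Euclidean (each row: r = 186*s + 193*t):
r=186, s=1, t=0
r=193, s=0, t=1
q=0: r=186, s=1, t=0   [186*(1) + 193*(0) = 186]
q=1: r=7, s=-1, t=1   [186*(-1) + 193*(1) = 7]
q=26: r=4, s=27, t=-26   [186*(27) + 193*(-26) = 4]
q=1: r=3, s=-28, t=27   [186*(-28) + 193*(27) = 3]
q=1: r=1, s=55, t=-53   [186*(55) + 193*(-53) = 1]
q=3: r=0, s=-193, t=186   [186*(-193) + 193*(186) = 0]
GCD = 1; from the row with r=1: x=55, y=-53
Check: 186*(55) + 193*(-53) = 10230 - 10229 = 1

GCD = 1, x = 55, y = -53


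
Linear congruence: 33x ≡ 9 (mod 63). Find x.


GCD(33, 63) = 3 divides 9
Divide: 11x ≡ 3 (mod 21)
x ≡ 6 (mod 21)


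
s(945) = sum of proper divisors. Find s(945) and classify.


Proper divisors: 1, 3, 5, 7, 9, 15, 21, 27, 35, 45, 63, 105, 135, 189, 315
Sum = 1 + 3 + 5 + 7 + 9 + 15 + 21 + 27 + 35 + 45 + 63 + 105 + 135 + 189 + 315 = 975
975 > 945 → abundant

s(945) = 975 (abundant)


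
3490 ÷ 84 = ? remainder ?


3490 = 84 * 41 + 46
Check: 3444 + 46 = 3490

q = 41, r = 46


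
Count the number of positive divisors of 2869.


2869 = 19^1 × 151^1
d(2869) = (1+1) × (1+1) = 4

4 divisors


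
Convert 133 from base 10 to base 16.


133 (base 10) = 133 (decimal)
133 (decimal) = 85 (base 16)


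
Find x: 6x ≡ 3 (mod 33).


GCD(6, 33) = 3 divides 3
Divide: 2x ≡ 1 (mod 11)
x ≡ 6 (mod 11)


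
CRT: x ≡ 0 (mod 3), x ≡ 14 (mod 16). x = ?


M = 3*16 = 48
M1 = M/3 = 16, M2 = M/16 = 3
M1^(-1) mod 3 = 1, M2^(-1) mod 16 = 11
x = 0*16*1 + 14*3*11 = 462
462 mod 48 = 30
Check: 30 mod 3 = 0 ✓, 30 mod 16 = 14 ✓

x ≡ 30 (mod 48)


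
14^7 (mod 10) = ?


14^1 mod 10 = 4
14^2 mod 10 = 6
14^3 mod 10 = 4
14^4 mod 10 = 6
14^5 mod 10 = 4
14^6 mod 10 = 6
14^7 mod 10 = 4


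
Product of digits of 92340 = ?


9 × 2 × 3 × 4 × 0 = 0


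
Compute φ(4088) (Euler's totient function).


4088 = 2^3 × 7 × 73
Prime factors: 2, 7, 73
φ(4088) = 4088 × (1-1/2) × (1-1/7) × (1-1/73)
= 4088 × 1/2 × 6/7 × 72/73 = 1728

φ(4088) = 1728


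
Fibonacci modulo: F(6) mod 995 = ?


F(k) mod 995 for k=1..6:
1, 1, 2, 3, 5, 8
F(6) mod 995 = 8


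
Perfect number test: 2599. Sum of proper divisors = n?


Proper divisors of 2599: 1, 23, 113
Sum = 1 + 23 + 113 = 137

No, 2599 is not perfect (137 ≠ 2599)


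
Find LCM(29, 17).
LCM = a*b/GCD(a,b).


GCD(29, 17) = 1
LCM = 29*17/1 = 493/1 = 493

LCM = 493


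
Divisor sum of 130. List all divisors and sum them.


Divisors of 130: 1, 2, 5, 10, 13, 26, 65, 130
Sum = 1 + 2 + 5 + 10 + 13 + 26 + 65 + 130 = 252

σ(130) = 252


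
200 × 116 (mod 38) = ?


200 × 116 = 23200
23200 mod 38 = 20


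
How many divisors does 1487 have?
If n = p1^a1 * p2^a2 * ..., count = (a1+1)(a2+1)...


1487 = 1487^1
d(1487) = (1+1) = 2

2 divisors


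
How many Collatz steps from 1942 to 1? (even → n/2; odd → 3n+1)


1942 → 971 → 2914 → 1457 → 4372 → 2186 → 1093 → 3280 → 1640 → 820 → 410 → 205 → 616 → 308 → 154 → 77 → 232 → 116 → 58 → 29 → 88 → 44 → 22 → 11 → 34 → 17 → 52 → 26 → 13 → 40 → 20 → 10 → 5 → 16 → 8 → 4 → 2 → 1
Total steps = 37

37 steps


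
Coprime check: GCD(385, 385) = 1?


Euclidean algorithm:
385 = 1 * 385 + 0
GCD(385, 385) = 385

No, not coprime (GCD = 385)


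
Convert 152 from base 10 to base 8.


152 (base 10) = 152 (decimal)
152 (decimal) = 230 (base 8)


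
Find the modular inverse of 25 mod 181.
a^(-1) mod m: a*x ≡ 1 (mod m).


Use the extended Euclidean algorithm on (181, 25); each row r = 181*s + 25*t:
r=181, s=1, t=0
r=25, s=0, t=1
q=7: r=6, s=1, t=-7   [181*(1) + 25*(-7) = 6]
q=4: r=1, s=-4, t=29   [181*(-4) + 25*(29) = 1]
q=6: r=0, s=25, t=-181   [181*(25) + 25*(-181) = 0]
GCD = 1 with t = 29, so 25*(29) ≡ 1 (mod 181)
Inverse = 29 mod 181 = 29
Check: 25 * 29 = 725 ≡ 1 (mod 181)

25^(-1) ≡ 29 (mod 181)


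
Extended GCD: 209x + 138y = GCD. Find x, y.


Tabular extended Euclidean (each row: r = 209*s + 138*t):
r=209, s=1, t=0
r=138, s=0, t=1
q=1: r=71, s=1, t=-1   [209*(1) + 138*(-1) = 71]
q=1: r=67, s=-1, t=2   [209*(-1) + 138*(2) = 67]
q=1: r=4, s=2, t=-3   [209*(2) + 138*(-3) = 4]
q=16: r=3, s=-33, t=50   [209*(-33) + 138*(50) = 3]
q=1: r=1, s=35, t=-53   [209*(35) + 138*(-53) = 1]
q=3: r=0, s=-138, t=209   [209*(-138) + 138*(209) = 0]
GCD = 1; from the row with r=1: x=35, y=-53
Check: 209*(35) + 138*(-53) = 7315 - 7314 = 1

GCD = 1, x = 35, y = -53


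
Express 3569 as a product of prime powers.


3569 / 43 = 83
83 / 83 = 1
3569 = 43 × 83


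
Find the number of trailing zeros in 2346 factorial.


floor(2346/5) = 469
floor(2346/25) = 93
floor(2346/125) = 18
floor(2346/625) = 3
Total = 583

583 trailing zeros


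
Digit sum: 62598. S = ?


6 + 2 + 5 + 9 + 8 = 30


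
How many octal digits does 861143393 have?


861143393 in base 8 = 6325000541
Number of digits = 10

10 digits (base 8)


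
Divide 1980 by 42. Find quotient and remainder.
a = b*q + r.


1980 = 42 * 47 + 6
Check: 1974 + 6 = 1980

q = 47, r = 6


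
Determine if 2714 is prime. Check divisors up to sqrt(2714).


2714 / 2 = 1357 (exact division)
2714 is NOT prime.

No, 2714 is not prime


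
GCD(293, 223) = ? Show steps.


293 = 1 * 223 + 70
223 = 3 * 70 + 13
70 = 5 * 13 + 5
13 = 2 * 5 + 3
5 = 1 * 3 + 2
3 = 1 * 2 + 1
2 = 2 * 1 + 0
GCD = 1


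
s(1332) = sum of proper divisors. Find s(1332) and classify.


Proper divisors: 1, 2, 3, 4, 6, 9, 12, 18, 36, 37, 74, 111, 148, 222, 333, 444, 666
Sum = 1 + 2 + 3 + 4 + 6 + 9 + 12 + 18 + 36 + 37 + 74 + 111 + 148 + 222 + 333 + 444 + 666 = 2126
2126 > 1332 → abundant

s(1332) = 2126 (abundant)


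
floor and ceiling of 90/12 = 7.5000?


90/12 = 7.5000
floor = 7
ceil = 8

floor = 7, ceil = 8


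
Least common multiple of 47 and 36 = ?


GCD(47, 36) = 1
LCM = 47*36/1 = 1692/1 = 1692

LCM = 1692


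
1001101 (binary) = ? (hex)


1001101 (base 2) = 77 (decimal)
77 (decimal) = 4D (base 16)


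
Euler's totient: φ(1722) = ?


1722 = 2 × 3 × 7 × 41
Prime factors: 2, 3, 7, 41
φ(1722) = 1722 × (1-1/2) × (1-1/3) × (1-1/7) × (1-1/41)
= 1722 × 1/2 × 2/3 × 6/7 × 40/41 = 480

φ(1722) = 480


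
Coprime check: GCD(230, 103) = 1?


Euclidean algorithm:
230 = 2 * 103 + 24
103 = 4 * 24 + 7
24 = 3 * 7 + 3
7 = 2 * 3 + 1
3 = 3 * 1 + 0
GCD(230, 103) = 1

Yes, coprime (GCD = 1)


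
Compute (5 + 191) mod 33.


5 + 191 = 196
196 mod 33 = 31


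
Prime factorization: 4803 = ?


4803 / 3 = 1601
1601 / 1601 = 1
4803 = 3 × 1601


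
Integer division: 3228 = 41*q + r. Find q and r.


3228 = 41 * 78 + 30
Check: 3198 + 30 = 3228

q = 78, r = 30


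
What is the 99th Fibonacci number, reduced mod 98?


F(k) mod 98 for k=1..99:
1, 1, 2, 3, 5, 8, 13, 21, 34, 55, 89, 46, 37, 83, 22, 7, 29, 36, 65, 3, 68, 71, 41, 14, 55, 69, 26, 95, 23, 20, 43, 63, 8, 71, 79, 52, 33, 85, 20, 7, 27, 34, 61, 95, 58, 55, 15, 70, 85, 57, 44, 3, 47, 50, 97, 49, 48, 97, 47, 46, 93, 41, 36, 77, 15, 92, 9, 3, 12, 15, 27, 42, 69, 13, 82, 95, 79, 76, 57, 35, 92, 29, 23, 52, 75, 29, 6, 35, 41, 76, 19, 95, 16, 13, 29, 42, 71, 15, 86
F(99) mod 98 = 86


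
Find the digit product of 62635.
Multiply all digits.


6 × 2 × 6 × 3 × 5 = 1080


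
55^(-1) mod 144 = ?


Use the extended Euclidean algorithm on (144, 55); each row r = 144*s + 55*t:
r=144, s=1, t=0
r=55, s=0, t=1
q=2: r=34, s=1, t=-2   [144*(1) + 55*(-2) = 34]
q=1: r=21, s=-1, t=3   [144*(-1) + 55*(3) = 21]
q=1: r=13, s=2, t=-5   [144*(2) + 55*(-5) = 13]
q=1: r=8, s=-3, t=8   [144*(-3) + 55*(8) = 8]
q=1: r=5, s=5, t=-13   [144*(5) + 55*(-13) = 5]
q=1: r=3, s=-8, t=21   [144*(-8) + 55*(21) = 3]
q=1: r=2, s=13, t=-34   [144*(13) + 55*(-34) = 2]
q=1: r=1, s=-21, t=55   [144*(-21) + 55*(55) = 1]
q=2: r=0, s=55, t=-144   [144*(55) + 55*(-144) = 0]
GCD = 1 with t = 55, so 55*(55) ≡ 1 (mod 144)
Inverse = 55 mod 144 = 55
Check: 55 * 55 = 3025 ≡ 1 (mod 144)

55^(-1) ≡ 55 (mod 144)


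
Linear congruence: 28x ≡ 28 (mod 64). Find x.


GCD(28, 64) = 4 divides 28
Divide: 7x ≡ 7 (mod 16)
x ≡ 1 (mod 16)


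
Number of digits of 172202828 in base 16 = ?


172202828 in base 16 = A439B4C
Number of digits = 7

7 digits (base 16)


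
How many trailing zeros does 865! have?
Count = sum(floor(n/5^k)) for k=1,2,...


floor(865/5) = 173
floor(865/25) = 34
floor(865/125) = 6
floor(865/625) = 1
Total = 214

214 trailing zeros


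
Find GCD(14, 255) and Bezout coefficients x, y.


Tabular extended Euclidean (each row: r = 14*s + 255*t):
r=14, s=1, t=0
r=255, s=0, t=1
q=0: r=14, s=1, t=0   [14*(1) + 255*(0) = 14]
q=18: r=3, s=-18, t=1   [14*(-18) + 255*(1) = 3]
q=4: r=2, s=73, t=-4   [14*(73) + 255*(-4) = 2]
q=1: r=1, s=-91, t=5   [14*(-91) + 255*(5) = 1]
q=2: r=0, s=255, t=-14   [14*(255) + 255*(-14) = 0]
GCD = 1; from the row with r=1: x=-91, y=5
Check: 14*(-91) + 255*(5) = -1274 + 1275 = 1

GCD = 1, x = -91, y = 5


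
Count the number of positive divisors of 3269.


3269 = 7^1 × 467^1
d(3269) = (1+1) × (1+1) = 4

4 divisors


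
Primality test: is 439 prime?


Check divisors up to sqrt(439) = 20.9523
No divisors found.
439 is prime.

Yes, 439 is prime


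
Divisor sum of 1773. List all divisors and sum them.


Divisors of 1773: 1, 3, 9, 197, 591, 1773
Sum = 1 + 3 + 9 + 197 + 591 + 1773 = 2574

σ(1773) = 2574


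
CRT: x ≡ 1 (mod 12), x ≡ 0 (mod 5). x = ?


M = 12*5 = 60
M1 = M/12 = 5, M2 = M/5 = 12
M1^(-1) mod 12 = 5, M2^(-1) mod 5 = 3
x = 1*5*5 + 0*12*3 = 25
25 mod 60 = 25
Check: 25 mod 12 = 1 ✓, 25 mod 5 = 0 ✓

x ≡ 25 (mod 60)


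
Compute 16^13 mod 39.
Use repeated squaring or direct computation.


16^1 mod 39 = 16
16^2 mod 39 = 22
16^3 mod 39 = 1
16^4 mod 39 = 16
16^5 mod 39 = 22
16^6 mod 39 = 1
16^7 mod 39 = 16
16^8 mod 39 = 22
16^9 mod 39 = 1
16^10 mod 39 = 16
16^11 mod 39 = 22
16^12 mod 39 = 1
16^13 mod 39 = 16


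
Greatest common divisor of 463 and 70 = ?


463 = 6 * 70 + 43
70 = 1 * 43 + 27
43 = 1 * 27 + 16
27 = 1 * 16 + 11
16 = 1 * 11 + 5
11 = 2 * 5 + 1
5 = 5 * 1 + 0
GCD = 1


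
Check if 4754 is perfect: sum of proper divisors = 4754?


Proper divisors of 4754: 1, 2, 2377
Sum = 1 + 2 + 2377 = 2380

No, 4754 is not perfect (2380 ≠ 4754)


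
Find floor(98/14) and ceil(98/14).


98/14 = 7.0000
floor = 7
ceil = 7

floor = 7, ceil = 7


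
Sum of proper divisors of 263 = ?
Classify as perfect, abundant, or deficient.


Proper divisors: 1
Sum = 1 = 1
1 < 263 → deficient

s(263) = 1 (deficient)


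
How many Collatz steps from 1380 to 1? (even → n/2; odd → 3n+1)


1380 → 690 → 345 → 1036 → 518 → 259 → 778 → 389 → 1168 → 584 → 292 → 146 → 73 → 220 → 110 → 55 → 166 → 83 → 250 → 125 → 376 → 188 → 94 → 47 → 142 → 71 → 214 → 107 → 322 → 161 → 484 → 242 → 121 → 364 → 182 → 91 → 274 → 137 → 412 → 206 → 103 → 310 → 155 → 466 → 233 → 700 → 350 → 175 → 526 → 263 → 790 → 395 → 1186 → 593 → 1780 → 890 → 445 → 1336 → 668 → 334 → 167 → 502 → 251 → 754 → 377 → 1132 → 566 → 283 → 850 → 425 → 1276 → 638 → 319 → 958 → 479 → 1438 → 719 → 2158 → 1079 → 3238 → 1619 → 4858 → 2429 → 7288 → 3644 → 1822 → 911 → 2734 → 1367 → 4102 → 2051 → 6154 → 3077 → 9232 → 4616 → 2308 → 1154 → 577 → 1732 → 866 → 433 → 1300 → 650 → 325 → 976 → 488 → 244 → 122 → 61 → 184 → 92 → 46 → 23 → 70 → 35 → 106 → 53 → 160 → 80 → 40 → 20 → 10 → 5 → 16 → 8 → 4 → 2 → 1
Total steps = 127

127 steps


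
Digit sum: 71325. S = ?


7 + 1 + 3 + 2 + 5 = 18


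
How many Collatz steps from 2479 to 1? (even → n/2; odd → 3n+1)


2479 → 7438 → 3719 → 11158 → 5579 → 16738 → 8369 → 25108 → 12554 → 6277 → 18832 → 9416 → 4708 → 2354 → 1177 → 3532 → 1766 → 883 → 2650 → 1325 → 3976 → 1988 → 994 → 497 → 1492 → 746 → 373 → 1120 → 560 → 280 → 140 → 70 → 35 → 106 → 53 → 160 → 80 → 40 → 20 → 10 → 5 → 16 → 8 → 4 → 2 → 1
Total steps = 45

45 steps


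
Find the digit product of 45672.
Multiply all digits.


4 × 5 × 6 × 7 × 2 = 1680


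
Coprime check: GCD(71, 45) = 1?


Euclidean algorithm:
71 = 1 * 45 + 26
45 = 1 * 26 + 19
26 = 1 * 19 + 7
19 = 2 * 7 + 5
7 = 1 * 5 + 2
5 = 2 * 2 + 1
2 = 2 * 1 + 0
GCD(71, 45) = 1

Yes, coprime (GCD = 1)


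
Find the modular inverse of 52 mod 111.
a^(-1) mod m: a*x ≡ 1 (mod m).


Use the extended Euclidean algorithm on (111, 52); each row r = 111*s + 52*t:
r=111, s=1, t=0
r=52, s=0, t=1
q=2: r=7, s=1, t=-2   [111*(1) + 52*(-2) = 7]
q=7: r=3, s=-7, t=15   [111*(-7) + 52*(15) = 3]
q=2: r=1, s=15, t=-32   [111*(15) + 52*(-32) = 1]
q=3: r=0, s=-52, t=111   [111*(-52) + 52*(111) = 0]
GCD = 1 with t = -32, so 52*(-32) ≡ 1 (mod 111)
Inverse = -32 mod 111 = 79
Check: 52 * 79 = 4108 ≡ 1 (mod 111)

52^(-1) ≡ 79 (mod 111)


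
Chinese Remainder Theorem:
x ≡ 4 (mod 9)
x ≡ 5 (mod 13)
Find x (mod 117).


M = 9*13 = 117
M1 = M/9 = 13, M2 = M/13 = 9
M1^(-1) mod 9 = 7, M2^(-1) mod 13 = 3
x = 4*13*7 + 5*9*3 = 499
499 mod 117 = 31
Check: 31 mod 9 = 4 ✓, 31 mod 13 = 5 ✓

x ≡ 31 (mod 117)


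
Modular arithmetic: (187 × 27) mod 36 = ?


187 × 27 = 5049
5049 mod 36 = 9


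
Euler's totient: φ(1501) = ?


1501 = 19 × 79
Prime factors: 19, 79
φ(1501) = 1501 × (1-1/19) × (1-1/79)
= 1501 × 18/19 × 78/79 = 1404

φ(1501) = 1404


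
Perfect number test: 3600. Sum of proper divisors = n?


Proper divisors of 3600: 1, 2, 3, 4, 5, 6, 8, 9, 10, 12, 15, 16, 18, 20, 24, 25, 30, 36, 40, 45, 48, 50, 60, 72, 75, 80, 90, 100, 120, 144, 150, 180, 200, 225, 240, 300, 360, 400, 450, 600, 720, 900, 1200, 1800
Sum = 1 + 2 + 3 + 4 + 5 + 6 + 8 + 9 + 10 + 12 + 15 + 16 + 18 + 20 + 24 + 25 + 30 + 36 + 40 + 45 + 48 + 50 + 60 + 72 + 75 + 80 + 90 + 100 + 120 + 144 + 150 + 180 + 200 + 225 + 240 + 300 + 360 + 400 + 450 + 600 + 720 + 900 + 1200 + 1800 = 8893

No, 3600 is not perfect (8893 ≠ 3600)


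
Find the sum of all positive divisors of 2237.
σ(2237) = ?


Divisors of 2237: 1, 2237
Sum = 1 + 2237 = 2238

σ(2237) = 2238


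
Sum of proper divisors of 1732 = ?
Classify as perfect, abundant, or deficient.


Proper divisors: 1, 2, 4, 433, 866
Sum = 1 + 2 + 4 + 433 + 866 = 1306
1306 < 1732 → deficient

s(1732) = 1306 (deficient)


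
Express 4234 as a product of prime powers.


4234 / 2 = 2117
2117 / 29 = 73
73 / 73 = 1
4234 = 2 × 29 × 73


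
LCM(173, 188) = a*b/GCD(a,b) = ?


GCD(173, 188) = 1
LCM = 173*188/1 = 32524/1 = 32524

LCM = 32524


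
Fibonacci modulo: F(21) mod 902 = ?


F(k) mod 902 for k=1..21:
1, 1, 2, 3, 5, 8, 13, 21, 34, 55, 89, 144, 233, 377, 610, 85, 695, 780, 573, 451, 122
F(21) mod 902 = 122


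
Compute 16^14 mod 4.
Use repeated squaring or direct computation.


16^1 mod 4 = 0
16^2 mod 4 = 0
16^3 mod 4 = 0
16^4 mod 4 = 0
16^5 mod 4 = 0
16^6 mod 4 = 0
16^7 mod 4 = 0
16^8 mod 4 = 0
16^9 mod 4 = 0
16^10 mod 4 = 0
16^11 mod 4 = 0
16^12 mod 4 = 0
16^13 mod 4 = 0
16^14 mod 4 = 0


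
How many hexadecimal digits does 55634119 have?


55634119 in base 16 = 350E8C7
Number of digits = 7

7 digits (base 16)


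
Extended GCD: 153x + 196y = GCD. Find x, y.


Tabular extended Euclidean (each row: r = 153*s + 196*t):
r=153, s=1, t=0
r=196, s=0, t=1
q=0: r=153, s=1, t=0   [153*(1) + 196*(0) = 153]
q=1: r=43, s=-1, t=1   [153*(-1) + 196*(1) = 43]
q=3: r=24, s=4, t=-3   [153*(4) + 196*(-3) = 24]
q=1: r=19, s=-5, t=4   [153*(-5) + 196*(4) = 19]
q=1: r=5, s=9, t=-7   [153*(9) + 196*(-7) = 5]
q=3: r=4, s=-32, t=25   [153*(-32) + 196*(25) = 4]
q=1: r=1, s=41, t=-32   [153*(41) + 196*(-32) = 1]
q=4: r=0, s=-196, t=153   [153*(-196) + 196*(153) = 0]
GCD = 1; from the row with r=1: x=41, y=-32
Check: 153*(41) + 196*(-32) = 6273 - 6272 = 1

GCD = 1, x = 41, y = -32


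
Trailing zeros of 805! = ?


floor(805/5) = 161
floor(805/25) = 32
floor(805/125) = 6
floor(805/625) = 1
Total = 200

200 trailing zeros


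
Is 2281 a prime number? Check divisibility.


Check divisors up to sqrt(2281) = 47.7598
No divisors found.
2281 is prime.

Yes, 2281 is prime


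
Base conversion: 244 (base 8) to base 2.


244 (base 8) = 164 (decimal)
164 (decimal) = 10100100 (base 2)


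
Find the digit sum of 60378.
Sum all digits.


6 + 0 + 3 + 7 + 8 = 24


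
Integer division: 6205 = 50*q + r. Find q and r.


6205 = 50 * 124 + 5
Check: 6200 + 5 = 6205

q = 124, r = 5


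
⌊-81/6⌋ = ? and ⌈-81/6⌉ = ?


-81/6 = -13.5000
floor = -14
ceil = -13

floor = -14, ceil = -13


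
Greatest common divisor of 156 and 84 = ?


156 = 1 * 84 + 72
84 = 1 * 72 + 12
72 = 6 * 12 + 0
GCD = 12


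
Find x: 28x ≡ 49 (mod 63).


GCD(28, 63) = 7 divides 49
Divide: 4x ≡ 7 (mod 9)
x ≡ 4 (mod 9)


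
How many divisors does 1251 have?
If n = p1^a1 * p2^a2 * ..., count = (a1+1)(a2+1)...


1251 = 3^2 × 139^1
d(1251) = (2+1) × (1+1) = 6

6 divisors


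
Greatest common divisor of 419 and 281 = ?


419 = 1 * 281 + 138
281 = 2 * 138 + 5
138 = 27 * 5 + 3
5 = 1 * 3 + 2
3 = 1 * 2 + 1
2 = 2 * 1 + 0
GCD = 1


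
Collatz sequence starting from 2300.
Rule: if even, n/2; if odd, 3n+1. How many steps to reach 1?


2300 → 1150 → 575 → 1726 → 863 → 2590 → 1295 → 3886 → 1943 → 5830 → 2915 → 8746 → 4373 → 13120 → 6560 → 3280 → 1640 → 820 → 410 → 205 → 616 → 308 → 154 → 77 → 232 → 116 → 58 → 29 → 88 → 44 → 22 → 11 → 34 → 17 → 52 → 26 → 13 → 40 → 20 → 10 → 5 → 16 → 8 → 4 → 2 → 1
Total steps = 45

45 steps


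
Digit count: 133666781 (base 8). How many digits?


133666781 in base 8 = 775713735
Number of digits = 9

9 digits (base 8)


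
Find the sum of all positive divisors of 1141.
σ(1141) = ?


Divisors of 1141: 1, 7, 163, 1141
Sum = 1 + 7 + 163 + 1141 = 1312

σ(1141) = 1312


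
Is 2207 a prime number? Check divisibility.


Check divisors up to sqrt(2207) = 46.9787
No divisors found.
2207 is prime.

Yes, 2207 is prime


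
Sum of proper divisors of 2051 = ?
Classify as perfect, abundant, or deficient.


Proper divisors: 1, 7, 293
Sum = 1 + 7 + 293 = 301
301 < 2051 → deficient

s(2051) = 301 (deficient)


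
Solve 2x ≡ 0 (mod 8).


GCD(2, 8) = 2 divides 0
Divide: 1x ≡ 0 (mod 4)
x ≡ 0 (mod 4)


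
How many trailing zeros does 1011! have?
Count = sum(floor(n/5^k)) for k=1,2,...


floor(1011/5) = 202
floor(1011/25) = 40
floor(1011/125) = 8
floor(1011/625) = 1
Total = 251

251 trailing zeros


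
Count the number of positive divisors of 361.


361 = 19^2
d(361) = (2+1) = 3

3 divisors


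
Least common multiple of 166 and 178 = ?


GCD(166, 178) = 2
LCM = 166*178/2 = 29548/2 = 14774

LCM = 14774


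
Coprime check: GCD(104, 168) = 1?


Euclidean algorithm:
168 = 1 * 104 + 64
104 = 1 * 64 + 40
64 = 1 * 40 + 24
40 = 1 * 24 + 16
24 = 1 * 16 + 8
16 = 2 * 8 + 0
GCD(104, 168) = 8

No, not coprime (GCD = 8)


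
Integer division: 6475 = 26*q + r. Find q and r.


6475 = 26 * 249 + 1
Check: 6474 + 1 = 6475

q = 249, r = 1


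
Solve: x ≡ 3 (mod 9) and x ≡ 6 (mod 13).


M = 9*13 = 117
M1 = M/9 = 13, M2 = M/13 = 9
M1^(-1) mod 9 = 7, M2^(-1) mod 13 = 3
x = 3*13*7 + 6*9*3 = 435
435 mod 117 = 84
Check: 84 mod 9 = 3 ✓, 84 mod 13 = 6 ✓

x ≡ 84 (mod 117)


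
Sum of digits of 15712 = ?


1 + 5 + 7 + 1 + 2 = 16


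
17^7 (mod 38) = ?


17^1 mod 38 = 17
17^2 mod 38 = 23
17^3 mod 38 = 11
17^4 mod 38 = 35
17^5 mod 38 = 25
17^6 mod 38 = 7
17^7 mod 38 = 5


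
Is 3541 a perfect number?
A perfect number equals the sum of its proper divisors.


Proper divisors of 3541: 1
Sum = 1 = 1

No, 3541 is not perfect (1 ≠ 3541)


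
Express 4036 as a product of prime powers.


4036 / 2 = 2018
2018 / 2 = 1009
1009 / 1009 = 1
4036 = 2^2 × 1009


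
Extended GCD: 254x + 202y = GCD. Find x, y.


Tabular extended Euclidean (each row: r = 254*s + 202*t):
r=254, s=1, t=0
r=202, s=0, t=1
q=1: r=52, s=1, t=-1   [254*(1) + 202*(-1) = 52]
q=3: r=46, s=-3, t=4   [254*(-3) + 202*(4) = 46]
q=1: r=6, s=4, t=-5   [254*(4) + 202*(-5) = 6]
q=7: r=4, s=-31, t=39   [254*(-31) + 202*(39) = 4]
q=1: r=2, s=35, t=-44   [254*(35) + 202*(-44) = 2]
q=2: r=0, s=-101, t=127   [254*(-101) + 202*(127) = 0]
GCD = 2; from the row with r=2: x=35, y=-44
Check: 254*(35) + 202*(-44) = 8890 - 8888 = 2

GCD = 2, x = 35, y = -44


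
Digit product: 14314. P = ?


1 × 4 × 3 × 1 × 4 = 48


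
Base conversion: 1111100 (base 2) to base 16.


1111100 (base 2) = 124 (decimal)
124 (decimal) = 7C (base 16)


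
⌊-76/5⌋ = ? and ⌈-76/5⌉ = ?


-76/5 = -15.2000
floor = -16
ceil = -15

floor = -16, ceil = -15


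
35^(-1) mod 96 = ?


Use the extended Euclidean algorithm on (96, 35); each row r = 96*s + 35*t:
r=96, s=1, t=0
r=35, s=0, t=1
q=2: r=26, s=1, t=-2   [96*(1) + 35*(-2) = 26]
q=1: r=9, s=-1, t=3   [96*(-1) + 35*(3) = 9]
q=2: r=8, s=3, t=-8   [96*(3) + 35*(-8) = 8]
q=1: r=1, s=-4, t=11   [96*(-4) + 35*(11) = 1]
q=8: r=0, s=35, t=-96   [96*(35) + 35*(-96) = 0]
GCD = 1 with t = 11, so 35*(11) ≡ 1 (mod 96)
Inverse = 11 mod 96 = 11
Check: 35 * 11 = 385 ≡ 1 (mod 96)

35^(-1) ≡ 11 (mod 96)


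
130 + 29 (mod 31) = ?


130 + 29 = 159
159 mod 31 = 4


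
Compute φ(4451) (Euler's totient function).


4451 = 4451
Prime factors: 4451
φ(4451) = 4451 × (1-1/4451)
= 4451 × 4450/4451 = 4450

φ(4451) = 4450


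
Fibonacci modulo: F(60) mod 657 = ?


F(k) mod 657 for k=1..60:
1, 1, 2, 3, 5, 8, 13, 21, 34, 55, 89, 144, 233, 377, 610, 330, 283, 613, 239, 195, 434, 629, 406, 378, 127, 505, 632, 480, 455, 278, 76, 354, 430, 127, 557, 27, 584, 611, 538, 492, 373, 208, 581, 132, 56, 188, 244, 432, 19, 451, 470, 264, 77, 341, 418, 102, 520, 622, 485, 450
F(60) mod 657 = 450


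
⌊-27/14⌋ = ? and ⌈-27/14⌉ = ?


-27/14 = -1.9286
floor = -2
ceil = -1

floor = -2, ceil = -1


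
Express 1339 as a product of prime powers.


1339 / 13 = 103
103 / 103 = 1
1339 = 13 × 103


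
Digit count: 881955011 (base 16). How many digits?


881955011 in base 16 = 349190C3
Number of digits = 8

8 digits (base 16)


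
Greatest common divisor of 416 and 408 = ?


416 = 1 * 408 + 8
408 = 51 * 8 + 0
GCD = 8


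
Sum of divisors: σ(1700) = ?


Divisors of 1700: 1, 2, 4, 5, 10, 17, 20, 25, 34, 50, 68, 85, 100, 170, 340, 425, 850, 1700
Sum = 1 + 2 + 4 + 5 + 10 + 17 + 20 + 25 + 34 + 50 + 68 + 85 + 100 + 170 + 340 + 425 + 850 + 1700 = 3906

σ(1700) = 3906


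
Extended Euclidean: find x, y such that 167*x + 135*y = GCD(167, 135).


Tabular extended Euclidean (each row: r = 167*s + 135*t):
r=167, s=1, t=0
r=135, s=0, t=1
q=1: r=32, s=1, t=-1   [167*(1) + 135*(-1) = 32]
q=4: r=7, s=-4, t=5   [167*(-4) + 135*(5) = 7]
q=4: r=4, s=17, t=-21   [167*(17) + 135*(-21) = 4]
q=1: r=3, s=-21, t=26   [167*(-21) + 135*(26) = 3]
q=1: r=1, s=38, t=-47   [167*(38) + 135*(-47) = 1]
q=3: r=0, s=-135, t=167   [167*(-135) + 135*(167) = 0]
GCD = 1; from the row with r=1: x=38, y=-47
Check: 167*(38) + 135*(-47) = 6346 - 6345 = 1

GCD = 1, x = 38, y = -47


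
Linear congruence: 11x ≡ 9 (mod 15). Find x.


GCD(11, 15) = 1, unique solution
a^(-1) mod 15 = 11
x = 11 * 9 mod 15 = 9

x ≡ 9 (mod 15)


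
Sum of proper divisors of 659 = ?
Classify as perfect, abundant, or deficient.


Proper divisors: 1
Sum = 1 = 1
1 < 659 → deficient

s(659) = 1 (deficient)


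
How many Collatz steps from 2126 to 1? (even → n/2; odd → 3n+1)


2126 → 1063 → 3190 → 1595 → 4786 → 2393 → 7180 → 3590 → 1795 → 5386 → 2693 → 8080 → 4040 → 2020 → 1010 → 505 → 1516 → 758 → 379 → 1138 → 569 → 1708 → 854 → 427 → 1282 → 641 → 1924 → 962 → 481 → 1444 → 722 → 361 → 1084 → 542 → 271 → 814 → 407 → 1222 → 611 → 1834 → 917 → 2752 → 1376 → 688 → 344 → 172 → 86 → 43 → 130 → 65 → 196 → 98 → 49 → 148 → 74 → 37 → 112 → 56 → 28 → 14 → 7 → 22 → 11 → 34 → 17 → 52 → 26 → 13 → 40 → 20 → 10 → 5 → 16 → 8 → 4 → 2 → 1
Total steps = 76

76 steps


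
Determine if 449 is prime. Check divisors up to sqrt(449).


Check divisors up to sqrt(449) = 21.1896
No divisors found.
449 is prime.

Yes, 449 is prime


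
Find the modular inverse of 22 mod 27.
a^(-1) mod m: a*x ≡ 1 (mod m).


Use the extended Euclidean algorithm on (27, 22); each row r = 27*s + 22*t:
r=27, s=1, t=0
r=22, s=0, t=1
q=1: r=5, s=1, t=-1   [27*(1) + 22*(-1) = 5]
q=4: r=2, s=-4, t=5   [27*(-4) + 22*(5) = 2]
q=2: r=1, s=9, t=-11   [27*(9) + 22*(-11) = 1]
q=2: r=0, s=-22, t=27   [27*(-22) + 22*(27) = 0]
GCD = 1 with t = -11, so 22*(-11) ≡ 1 (mod 27)
Inverse = -11 mod 27 = 16
Check: 22 * 16 = 352 ≡ 1 (mod 27)

22^(-1) ≡ 16 (mod 27)


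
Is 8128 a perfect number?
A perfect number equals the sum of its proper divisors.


Proper divisors of 8128: 1, 2, 4, 8, 16, 32, 64, 127, 254, 508, 1016, 2032, 4064
Sum = 1 + 2 + 4 + 8 + 16 + 32 + 64 + 127 + 254 + 508 + 1016 + 2032 + 4064 = 8128

Yes, 8128 is perfect (8128 = 8128)


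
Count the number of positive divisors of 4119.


4119 = 3^1 × 1373^1
d(4119) = (1+1) × (1+1) = 4

4 divisors


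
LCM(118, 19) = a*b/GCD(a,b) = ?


GCD(118, 19) = 1
LCM = 118*19/1 = 2242/1 = 2242

LCM = 2242


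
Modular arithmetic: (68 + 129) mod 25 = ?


68 + 129 = 197
197 mod 25 = 22


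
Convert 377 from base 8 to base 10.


377 (base 8) = 255 (decimal)
255 (decimal) = 255 (base 10)


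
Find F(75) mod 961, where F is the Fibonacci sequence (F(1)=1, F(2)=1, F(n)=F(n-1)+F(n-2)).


F(k) mod 961 for k=1..75:
1, 1, 2, 3, 5, 8, 13, 21, 34, 55, 89, 144, 233, 377, 610, 26, 636, 662, 337, 38, 375, 413, 788, 240, 67, 307, 374, 681, 94, 775, 869, 683, 591, 313, 904, 256, 199, 455, 654, 148, 802, 950, 791, 780, 610, 429, 78, 507, 585, 131, 716, 847, 602, 488, 129, 617, 746, 402, 187, 589, 776, 404, 219, 623, 842, 504, 385, 889, 313, 241, 554, 795, 388, 222, 610
F(75) mod 961 = 610


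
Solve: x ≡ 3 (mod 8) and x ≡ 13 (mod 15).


M = 8*15 = 120
M1 = M/8 = 15, M2 = M/15 = 8
M1^(-1) mod 8 = 7, M2^(-1) mod 15 = 2
x = 3*15*7 + 13*8*2 = 523
523 mod 120 = 43
Check: 43 mod 8 = 3 ✓, 43 mod 15 = 13 ✓

x ≡ 43 (mod 120)


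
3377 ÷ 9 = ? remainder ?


3377 = 9 * 375 + 2
Check: 3375 + 2 = 3377

q = 375, r = 2


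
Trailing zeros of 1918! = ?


floor(1918/5) = 383
floor(1918/25) = 76
floor(1918/125) = 15
floor(1918/625) = 3
Total = 477

477 trailing zeros


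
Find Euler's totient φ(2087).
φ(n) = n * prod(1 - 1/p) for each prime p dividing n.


2087 = 2087
Prime factors: 2087
φ(2087) = 2087 × (1-1/2087)
= 2087 × 2086/2087 = 2086

φ(2087) = 2086


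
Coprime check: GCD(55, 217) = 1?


Euclidean algorithm:
217 = 3 * 55 + 52
55 = 1 * 52 + 3
52 = 17 * 3 + 1
3 = 3 * 1 + 0
GCD(55, 217) = 1

Yes, coprime (GCD = 1)


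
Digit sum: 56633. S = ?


5 + 6 + 6 + 3 + 3 = 23


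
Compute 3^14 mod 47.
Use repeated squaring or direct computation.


3^1 mod 47 = 3
3^2 mod 47 = 9
3^3 mod 47 = 27
3^4 mod 47 = 34
3^5 mod 47 = 8
3^6 mod 47 = 24
3^7 mod 47 = 25
3^8 mod 47 = 28
3^9 mod 47 = 37
3^10 mod 47 = 17
3^11 mod 47 = 4
3^12 mod 47 = 12
3^13 mod 47 = 36
3^14 mod 47 = 14


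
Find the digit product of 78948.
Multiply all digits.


7 × 8 × 9 × 4 × 8 = 16128


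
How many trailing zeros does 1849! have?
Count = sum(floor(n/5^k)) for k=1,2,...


floor(1849/5) = 369
floor(1849/25) = 73
floor(1849/125) = 14
floor(1849/625) = 2
Total = 458

458 trailing zeros


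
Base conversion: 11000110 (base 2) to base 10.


11000110 (base 2) = 198 (decimal)
198 (decimal) = 198 (base 10)


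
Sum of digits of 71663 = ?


7 + 1 + 6 + 6 + 3 = 23


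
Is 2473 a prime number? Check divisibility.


Check divisors up to sqrt(2473) = 49.7293
No divisors found.
2473 is prime.

Yes, 2473 is prime


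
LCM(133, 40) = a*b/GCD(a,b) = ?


GCD(133, 40) = 1
LCM = 133*40/1 = 5320/1 = 5320

LCM = 5320


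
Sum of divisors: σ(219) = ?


Divisors of 219: 1, 3, 73, 219
Sum = 1 + 3 + 73 + 219 = 296

σ(219) = 296


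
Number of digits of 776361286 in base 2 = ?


776361286 in base 2 = 101110010001100101010101000110
Number of digits = 30

30 digits (base 2)


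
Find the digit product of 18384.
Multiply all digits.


1 × 8 × 3 × 8 × 4 = 768


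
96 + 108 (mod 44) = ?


96 + 108 = 204
204 mod 44 = 28


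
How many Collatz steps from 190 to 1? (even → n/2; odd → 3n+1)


190 → 95 → 286 → 143 → 430 → 215 → 646 → 323 → 970 → 485 → 1456 → 728 → 364 → 182 → 91 → 274 → 137 → 412 → 206 → 103 → 310 → 155 → 466 → 233 → 700 → 350 → 175 → 526 → 263 → 790 → 395 → 1186 → 593 → 1780 → 890 → 445 → 1336 → 668 → 334 → 167 → 502 → 251 → 754 → 377 → 1132 → 566 → 283 → 850 → 425 → 1276 → 638 → 319 → 958 → 479 → 1438 → 719 → 2158 → 1079 → 3238 → 1619 → 4858 → 2429 → 7288 → 3644 → 1822 → 911 → 2734 → 1367 → 4102 → 2051 → 6154 → 3077 → 9232 → 4616 → 2308 → 1154 → 577 → 1732 → 866 → 433 → 1300 → 650 → 325 → 976 → 488 → 244 → 122 → 61 → 184 → 92 → 46 → 23 → 70 → 35 → 106 → 53 → 160 → 80 → 40 → 20 → 10 → 5 → 16 → 8 → 4 → 2 → 1
Total steps = 106

106 steps
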